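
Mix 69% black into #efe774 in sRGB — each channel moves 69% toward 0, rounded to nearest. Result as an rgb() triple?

rgb(74, 72, 36)

#efe774 is rgb(239, 231, 116).
Lerp each channel 69% toward 0:
  R: 239 + 0.69×(0−239) = 239 − 164.91 = 74.09 → 74
  G: 231 + 0.69×(0−231) = 231 − 159.39 = 71.61 → 72
  B: 116 − 80.04 = 35.96 → 36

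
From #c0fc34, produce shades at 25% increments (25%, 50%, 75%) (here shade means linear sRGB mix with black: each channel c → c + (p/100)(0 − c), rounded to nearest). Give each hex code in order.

#90bd27, #607e1a, #303f0d

#c0fc34 is rgb(192, 252, 52).
25%: (192 − 48 = 144→144, 252 − 63 = 189→189, 52 − 13 = 39→39) → #90bd27
50%: (192 − 96 = 96→96, 252 − 126 = 126→126, 52 − 26 = 26→26) → #607e1a
75%: (192 − 144 = 48→48, 252 − 189 = 63→63, 52 − 39 = 13→13) → #303f0d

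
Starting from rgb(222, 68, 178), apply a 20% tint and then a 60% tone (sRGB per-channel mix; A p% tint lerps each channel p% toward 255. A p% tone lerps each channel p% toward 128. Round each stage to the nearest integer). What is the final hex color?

A 20% tint moves each channel 20% toward 255:
  R: 222 + 6.6 = 228.6 → 229
  G: 68 + 37.4 = 105.4 → 105
  B: 178 + 15.4 = 193.4 → 193
After the tint: rgb(229, 105, 193) = #e569c1.
Per channel, c → c + 0.6(128 − c):
  R: 229 + 0.6×(128−229) = 229 − 60.6 = 168.4 → 168
  G: 105 + 0.6×(128−105) = 105 + 13.8 = 118.8 → 119
  B: 193 + 0.6×(128−193) = 193 − 39 = 154 → 154
rgb(168, 119, 154) = #a8779a.

#a8779a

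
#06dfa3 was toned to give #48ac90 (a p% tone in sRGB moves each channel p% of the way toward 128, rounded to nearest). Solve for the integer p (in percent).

#06dfa3 is rgb(6, 223, 163); #48ac90 is rgb(72, 172, 144).
On the R channel (widest range): 72 ≈ 6 + (p/100)(128 − 6), so p ≈ 100×(72 − 6)/(128 − 6) = 6600/122 = 54.10.
p = 54 reproduces all three channels after rounding.

54%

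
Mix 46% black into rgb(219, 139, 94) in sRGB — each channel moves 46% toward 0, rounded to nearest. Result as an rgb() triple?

A 46% shade moves each channel 46% toward 0:
  R: 219 + 0.46×(0−219) = 219 − 100.74 = 118.26 → 118
  G: 139 + 0.46×(0−139) = 139 − 63.94 = 75.06 → 75
  B: 94 + 0.46×(0−94) = 94 − 43.24 = 50.76 → 51

rgb(118, 75, 51)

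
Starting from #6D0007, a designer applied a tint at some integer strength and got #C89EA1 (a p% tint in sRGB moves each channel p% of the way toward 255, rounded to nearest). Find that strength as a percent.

#6D0007 is rgb(109, 0, 7); #C89EA1 is rgb(200, 158, 161).
On the G channel (widest range): 158 ≈ 0 + (p/100)(255 − 0), so p ≈ 100×(158 − 0)/(255 − 0) = 15800/255 = 61.96.
p = 62 reproduces all three channels after rounding.

62%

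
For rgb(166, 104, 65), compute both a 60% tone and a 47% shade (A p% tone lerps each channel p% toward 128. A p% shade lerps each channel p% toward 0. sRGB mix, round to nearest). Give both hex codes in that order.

#8f7667, #583722

60% tone:
  R: 166 − 22.8 = 143.2 → 143
  G: 104 + 0.6×(128−104) = 104 + 14.4 = 118.4 → 118
  B: 65 + 0.6×(128−65) = 65 + 37.8 = 102.8 → 103
  → #8f7667
47% shade:
  R: 166 − 78.02 = 87.98 → 88
  G: 104 + 0.47×(0−104) = 104 − 48.88 = 55.12 → 55
  B: 65 + 0.47×(0−65) = 65 − 30.55 = 34.45 → 34
  → #583722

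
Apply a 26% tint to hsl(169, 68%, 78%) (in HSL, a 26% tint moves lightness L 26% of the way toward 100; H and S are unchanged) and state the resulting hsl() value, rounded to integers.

hsl(169, 68%, 84%)

L moves 26% from 78 toward 100: 78 + 5.72 = 83.72 → 84.
H and S are unchanged.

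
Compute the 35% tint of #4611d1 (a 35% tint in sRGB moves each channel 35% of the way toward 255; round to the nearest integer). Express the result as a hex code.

#4611d1 is rgb(70, 17, 209).
Per channel, c → c + 0.35(255 − c):
  R: 70 + 0.35×(255−70) = 70 + 64.75 = 134.75 → 135
  G: 17 + 0.35×(255−17) = 17 + 83.3 = 100.3 → 100
  B: 209 + 0.35×(255−209) = 209 + 16.1 = 225.1 → 225
rgb(135, 100, 225) = #8764e1.

#8764e1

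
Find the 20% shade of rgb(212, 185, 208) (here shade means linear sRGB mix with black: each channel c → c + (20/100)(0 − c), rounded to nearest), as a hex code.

#AA94A6

Per channel, c → c + 0.2(0 − c):
  R: 212 + 0.2×(0−212) = 212 − 42.4 = 169.6 → 170
  G: 185 + 0.2×(0−185) = 185 − 37 = 148 → 148
  B: 208 − 41.6 = 166.4 → 166
rgb(170, 148, 166) = #AA94A6.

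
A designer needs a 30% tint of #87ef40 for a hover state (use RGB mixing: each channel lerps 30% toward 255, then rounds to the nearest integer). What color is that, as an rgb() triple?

rgb(171, 244, 121)

#87ef40 is rgb(135, 239, 64).
Per channel, c → c + 0.3(255 − c):
  R: 135 + 0.3×(255−135) = 135 + 36 = 171 → 171
  G: 239 + 0.3×(255−239) = 239 + 4.8 = 243.8 → 244
  B: 64 + 57.3 = 121.3 → 121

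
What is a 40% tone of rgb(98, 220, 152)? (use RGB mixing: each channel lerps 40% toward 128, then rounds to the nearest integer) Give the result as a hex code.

#6eb78e

A 40% tone moves each channel 40% toward 128:
  R: 98 + 0.4×(128−98) = 98 + 12 = 110 → 110
  G: 220 − 36.8 = 183.2 → 183
  B: 152 + 0.4×(128−152) = 152 − 9.6 = 142.4 → 142
rgb(110, 183, 142) = #6eb78e.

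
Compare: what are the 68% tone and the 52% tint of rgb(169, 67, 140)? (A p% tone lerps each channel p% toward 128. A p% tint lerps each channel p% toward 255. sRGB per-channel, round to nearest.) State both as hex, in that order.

#8D6C84, #D6A5C8

68% tone:
  R: 169 − 27.88 = 141.12 → 141
  G: 67 + 41.48 = 108.48 → 108
  B: 140 + 0.68×(128−140) = 140 − 8.16 = 131.84 → 132
  → #8D6C84
52% tint:
  R: 169 + 0.52×(255−169) = 169 + 44.72 = 213.72 → 214
  G: 67 + 97.76 = 164.76 → 165
  B: 140 + 59.8 = 199.8 → 200
  → #D6A5C8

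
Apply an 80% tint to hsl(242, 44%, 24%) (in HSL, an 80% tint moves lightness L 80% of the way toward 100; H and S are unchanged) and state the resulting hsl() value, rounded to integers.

hsl(242, 44%, 85%)

L moves 80% from 24 toward 100: 24 + 60.8 = 84.8 → 85.
H and S are unchanged.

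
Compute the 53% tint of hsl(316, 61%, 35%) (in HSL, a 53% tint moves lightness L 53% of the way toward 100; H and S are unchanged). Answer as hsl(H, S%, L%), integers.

hsl(316, 61%, 69%)

L moves 53% from 35 toward 100: 35 + 34.45 = 69.45 → 69.
H and S are unchanged.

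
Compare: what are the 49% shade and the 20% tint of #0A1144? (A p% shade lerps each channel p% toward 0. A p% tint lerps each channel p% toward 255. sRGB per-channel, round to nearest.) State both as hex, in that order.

#0A1144 is rgb(10, 17, 68).
49% shade:
  R: 10 + 0.49×(0−10) = 10 − 4.9 = 5.1 → 5
  G: 17 − 8.33 = 8.67 → 9
  B: 68 + 0.49×(0−68) = 68 − 33.32 = 34.68 → 35
  → #050923
20% tint:
  R: 10 + 49 = 59 → 59
  G: 17 + 0.2×(255−17) = 17 + 47.6 = 64.6 → 65
  B: 68 + 0.2×(255−68) = 68 + 37.4 = 105.4 → 105
  → #3B4169

#050923, #3B4169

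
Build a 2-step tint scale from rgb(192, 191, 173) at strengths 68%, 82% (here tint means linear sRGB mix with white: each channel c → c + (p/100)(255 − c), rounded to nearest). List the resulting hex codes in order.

#ebebe5, #f4f3f0

68%: (192 + 42.84 = 234.84→235, 191 + 43.52 = 234.52→235, 173 + 55.76 = 228.76→229) → #ebebe5
82%: (192 + 51.66 = 243.66→244, 191 + 52.48 = 243.48→243, 173 + 67.24 = 240.24→240) → #f4f3f0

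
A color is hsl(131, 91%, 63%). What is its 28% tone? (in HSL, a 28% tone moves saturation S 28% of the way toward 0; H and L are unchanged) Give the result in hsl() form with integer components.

S moves 28% from 91 toward 0: 91 − 25.48 = 65.52 → 66.
H and L are unchanged.

hsl(131, 66%, 63%)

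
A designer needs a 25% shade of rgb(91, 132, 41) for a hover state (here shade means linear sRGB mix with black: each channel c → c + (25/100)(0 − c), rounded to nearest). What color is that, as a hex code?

A 25% shade moves each channel 25% toward 0:
  R: 91 + 0.25×(0−91) = 91 − 22.75 = 68.25 → 68
  G: 132 − 33 = 99 → 99
  B: 41 + 0.25×(0−41) = 41 − 10.25 = 30.75 → 31
rgb(68, 99, 31) = #44631F.

#44631F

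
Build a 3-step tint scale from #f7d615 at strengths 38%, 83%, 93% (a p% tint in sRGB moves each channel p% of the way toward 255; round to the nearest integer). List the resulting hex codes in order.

#f7d615 is rgb(247, 214, 21).
38%: (247 + 3.04 = 250.04→250, 214 + 15.58 = 229.58→230, 21 + 88.92 = 109.92→110) → #fae66e
83%: (247 + 6.64 = 253.64→254, 214 + 34.03 = 248.03→248, 21 + 194.22 = 215.22→215) → #fef8d7
93%: (247 + 7.44 = 254.44→254, 214 + 38.13 = 252.13→252, 21 + 217.62 = 238.62→239) → #fefcef

#fae66e, #fef8d7, #fefcef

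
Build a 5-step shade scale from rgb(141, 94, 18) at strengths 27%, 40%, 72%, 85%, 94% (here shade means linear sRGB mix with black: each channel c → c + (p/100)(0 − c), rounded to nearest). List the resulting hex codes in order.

#67450D, #55380B, #271A05, #150E03, #080601

27%: (141 − 38.07 = 102.93→103, 94 − 25.38 = 68.62→69, 18 − 4.86 = 13.14→13) → #67450D
40%: (141 − 56.4 = 84.6→85, 94 − 37.6 = 56.4→56, 18 − 7.2 = 10.8→11) → #55380B
72%: (141 − 101.52 = 39.48→39, 94 − 67.68 = 26.32→26, 18 − 12.96 = 5.04→5) → #271A05
85%: (141 − 119.85 = 21.15→21, 94 − 79.9 = 14.1→14, 18 − 15.3 = 2.7→3) → #150E03
94%: (141 − 132.54 = 8.46→8, 94 − 88.36 = 5.64→6, 18 − 16.92 = 1.08→1) → #080601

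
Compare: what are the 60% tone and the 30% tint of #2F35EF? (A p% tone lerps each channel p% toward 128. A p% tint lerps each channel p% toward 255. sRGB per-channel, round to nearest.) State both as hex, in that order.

#2F35EF is rgb(47, 53, 239).
60% tone:
  R: 47 + 48.6 = 95.6 → 96
  G: 53 + 0.6×(128−53) = 53 + 45 = 98 → 98
  B: 239 + 0.6×(128−239) = 239 − 66.6 = 172.4 → 172
  → #6062AC
30% tint:
  R: 47 + 62.4 = 109.4 → 109
  G: 53 + 0.3×(255−53) = 53 + 60.6 = 113.6 → 114
  B: 239 + 0.3×(255−239) = 239 + 4.8 = 243.8 → 244
  → #6D72F4

#6062AC, #6D72F4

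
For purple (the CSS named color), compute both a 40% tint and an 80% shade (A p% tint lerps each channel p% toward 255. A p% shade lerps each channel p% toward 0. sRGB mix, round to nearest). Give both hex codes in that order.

CSS purple is rgb(128, 0, 128).
40% tint:
  R: 128 + 50.8 = 178.8 → 179
  G: 0 + 102 = 102 → 102
  B: 128 + 50.8 = 178.8 → 179
  → #B366B3
80% shade:
  R: 128 + 0.8×(0−128) = 128 − 102.4 = 25.6 → 26
  G: 0 + 0 = 0 → 0
  B: 128 + 0.8×(0−128) = 128 − 102.4 = 25.6 → 26
  → #1A001A

#B366B3, #1A001A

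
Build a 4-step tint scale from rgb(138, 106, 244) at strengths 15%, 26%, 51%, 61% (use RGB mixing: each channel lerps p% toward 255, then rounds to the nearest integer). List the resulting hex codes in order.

15%: (138 + 17.55 = 155.55→156, 106 + 22.35 = 128.35→128, 244 + 1.65 = 245.65→246) → #9c80f6
26%: (138 + 30.42 = 168.42→168, 106 + 38.74 = 144.74→145, 244 + 2.86 = 246.86→247) → #a891f7
51%: (138 + 59.67 = 197.67→198, 106 + 75.99 = 181.99→182, 244 + 5.61 = 249.61→250) → #c6b6fa
61%: (138 + 71.37 = 209.37→209, 106 + 90.89 = 196.89→197, 244 + 6.71 = 250.71→251) → #d1c5fb

#9c80f6, #a891f7, #c6b6fa, #d1c5fb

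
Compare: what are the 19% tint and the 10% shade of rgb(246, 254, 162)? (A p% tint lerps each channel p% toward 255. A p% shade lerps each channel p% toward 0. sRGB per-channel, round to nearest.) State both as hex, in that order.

#F8FEB4, #DDE592

19% tint:
  R: 246 + 0.19×(255−246) = 246 + 1.71 = 247.71 → 248
  G: 254 + 0.19 = 254.19 → 254
  B: 162 + 17.67 = 179.67 → 180
  → #F8FEB4
10% shade:
  R: 246 + 0.1×(0−246) = 246 − 24.6 = 221.4 → 221
  G: 254 + 0.1×(0−254) = 254 − 25.4 = 228.6 → 229
  B: 162 + 0.1×(0−162) = 162 − 16.2 = 145.8 → 146
  → #DDE592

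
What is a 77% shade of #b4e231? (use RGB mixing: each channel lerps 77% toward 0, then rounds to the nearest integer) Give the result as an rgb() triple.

rgb(41, 52, 11)

#b4e231 is rgb(180, 226, 49).
Lerp each channel 77% toward 0:
  R: 180 + 0.77×(0−180) = 180 − 138.6 = 41.4 → 41
  G: 226 − 174.02 = 51.98 → 52
  B: 49 + 0.77×(0−49) = 49 − 37.73 = 11.27 → 11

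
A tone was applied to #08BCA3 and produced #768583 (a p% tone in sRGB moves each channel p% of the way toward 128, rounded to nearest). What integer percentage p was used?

92%

#08BCA3 is rgb(8, 188, 163); #768583 is rgb(118, 133, 131).
On the R channel (widest range): 118 ≈ 8 + (p/100)(128 − 8), so p ≈ 100×(118 − 8)/(128 − 8) = 11000/120 = 91.67.
p = 92 reproduces all three channels after rounding.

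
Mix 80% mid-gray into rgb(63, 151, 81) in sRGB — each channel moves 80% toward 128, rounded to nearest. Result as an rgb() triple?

rgb(115, 133, 119)

Lerp each channel 80% toward 128:
  R: 63 + 0.8×(128−63) = 63 + 52 = 115 → 115
  G: 151 + 0.8×(128−151) = 151 − 18.4 = 132.6 → 133
  B: 81 + 37.6 = 118.6 → 119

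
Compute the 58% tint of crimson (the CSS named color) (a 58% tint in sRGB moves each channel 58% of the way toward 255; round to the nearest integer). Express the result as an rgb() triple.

CSS crimson is rgb(220, 20, 60).
Lerp each channel 58% toward 255:
  R: 220 + 20.3 = 240.3 → 240
  G: 20 + 0.58×(255−20) = 20 + 136.3 = 156.3 → 156
  B: 60 + 0.58×(255−60) = 60 + 113.1 = 173.1 → 173

rgb(240, 156, 173)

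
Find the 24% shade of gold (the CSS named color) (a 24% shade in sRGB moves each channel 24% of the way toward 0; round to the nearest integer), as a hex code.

#c2a300

CSS gold is rgb(255, 215, 0).
Per channel, c → c + 0.24(0 − c):
  R: 255 + 0.24×(0−255) = 255 − 61.2 = 193.8 → 194
  G: 215 + 0.24×(0−215) = 215 − 51.6 = 163.4 → 163
  B: 0 + 0 = 0 → 0
rgb(194, 163, 0) = #c2a300.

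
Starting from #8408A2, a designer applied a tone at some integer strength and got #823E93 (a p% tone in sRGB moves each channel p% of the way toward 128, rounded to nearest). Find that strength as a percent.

#8408A2 is rgb(132, 8, 162); #823E93 is rgb(130, 62, 147).
On the G channel (widest range): 62 ≈ 8 + (p/100)(128 − 8), so p ≈ 100×(62 − 8)/(128 − 8) = 5400/120 = 45.00.
p = 45 reproduces all three channels after rounding.

45%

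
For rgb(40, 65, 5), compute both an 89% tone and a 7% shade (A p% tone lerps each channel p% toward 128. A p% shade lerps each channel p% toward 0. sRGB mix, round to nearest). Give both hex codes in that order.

#767972, #253c05

89% tone:
  R: 40 + 0.89×(128−40) = 40 + 78.32 = 118.32 → 118
  G: 65 + 56.07 = 121.07 → 121
  B: 5 + 109.47 = 114.47 → 114
  → #767972
7% shade:
  R: 40 + 0.07×(0−40) = 40 − 2.8 = 37.2 → 37
  G: 65 + 0.07×(0−65) = 65 − 4.55 = 60.45 → 60
  B: 5 + 0.07×(0−5) = 5 − 0.35 = 4.65 → 5
  → #253c05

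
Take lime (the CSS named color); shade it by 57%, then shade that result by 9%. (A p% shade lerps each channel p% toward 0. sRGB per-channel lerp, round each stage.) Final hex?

CSS lime is rgb(0, 255, 0).
Per channel, c → c + 0.57(0 − c):
  R: 0 + 0.57×(0−0) = 0 + 0 = 0 → 0
  G: 255 + 0.57×(0−255) = 255 − 145.35 = 109.65 → 110
  B: 0 + 0 = 0 → 0
After the shade: rgb(0, 110, 0) = #006E00.
Lerp each channel 9% toward 0:
  R: 0 + 0.09×(0−0) = 0 + 0 = 0 → 0
  G: 110 − 9.9 = 100.1 → 100
  B: 0 + 0 = 0 → 0
rgb(0, 100, 0) = #006400.

#006400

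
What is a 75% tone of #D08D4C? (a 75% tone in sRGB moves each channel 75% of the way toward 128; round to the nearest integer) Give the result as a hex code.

#948373

#D08D4C is rgb(208, 141, 76).
Per channel, c → c + 0.75(128 − c):
  R: 208 + 0.75×(128−208) = 208 − 60 = 148 → 148
  G: 141 + 0.75×(128−141) = 141 − 9.75 = 131.25 → 131
  B: 76 + 39 = 115 → 115
rgb(148, 131, 115) = #948373.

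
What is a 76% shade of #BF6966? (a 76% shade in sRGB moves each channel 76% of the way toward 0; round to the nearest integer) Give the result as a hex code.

#2E1918

#BF6966 is rgb(191, 105, 102).
Per channel, c → c + 0.76(0 − c):
  R: 191 + 0.76×(0−191) = 191 − 145.16 = 45.84 → 46
  G: 105 + 0.76×(0−105) = 105 − 79.8 = 25.2 → 25
  B: 102 + 0.76×(0−102) = 102 − 77.52 = 24.48 → 24
rgb(46, 25, 24) = #2E1918.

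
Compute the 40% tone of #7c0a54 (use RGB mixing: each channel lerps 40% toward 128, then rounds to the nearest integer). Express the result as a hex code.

#7c0a54 is rgb(124, 10, 84).
Per channel, c → c + 0.4(128 − c):
  R: 124 + 1.6 = 125.6 → 126
  G: 10 + 47.2 = 57.2 → 57
  B: 84 + 0.4×(128−84) = 84 + 17.6 = 101.6 → 102
rgb(126, 57, 102) = #7e3966.

#7e3966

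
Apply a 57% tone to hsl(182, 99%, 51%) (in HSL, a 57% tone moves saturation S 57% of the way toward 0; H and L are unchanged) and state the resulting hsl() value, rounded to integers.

S moves 57% from 99 toward 0: 99 − 56.43 = 42.57 → 43.
H and L are unchanged.

hsl(182, 43%, 51%)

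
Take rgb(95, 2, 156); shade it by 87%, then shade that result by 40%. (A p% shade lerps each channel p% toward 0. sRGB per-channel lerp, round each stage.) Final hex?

Lerp each channel 87% toward 0:
  R: 95 + 0.87×(0−95) = 95 − 82.65 = 12.35 → 12
  G: 2 + 0.87×(0−2) = 2 − 1.74 = 0.26 → 0
  B: 156 + 0.87×(0−156) = 156 − 135.72 = 20.28 → 20
After the shade: rgb(12, 0, 20) = #0c0014.
Per channel, c → c + 0.4(0 − c):
  R: 12 + 0.4×(0−12) = 12 − 4.8 = 7.2 → 7
  G: 0 + 0.4×(0−0) = 0 + 0 = 0 → 0
  B: 20 + 0.4×(0−20) = 20 − 8 = 12 → 12
rgb(7, 0, 12) = #07000c.

#07000c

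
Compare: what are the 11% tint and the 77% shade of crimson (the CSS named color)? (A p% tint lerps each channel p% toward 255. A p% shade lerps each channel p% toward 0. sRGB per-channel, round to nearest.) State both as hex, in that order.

CSS crimson is rgb(220, 20, 60).
11% tint:
  R: 220 + 3.85 = 223.85 → 224
  G: 20 + 25.85 = 45.85 → 46
  B: 60 + 0.11×(255−60) = 60 + 21.45 = 81.45 → 81
  → #E02E51
77% shade:
  R: 220 − 169.4 = 50.6 → 51
  G: 20 + 0.77×(0−20) = 20 − 15.4 = 4.6 → 5
  B: 60 − 46.2 = 13.8 → 14
  → #33050E

#E02E51, #33050E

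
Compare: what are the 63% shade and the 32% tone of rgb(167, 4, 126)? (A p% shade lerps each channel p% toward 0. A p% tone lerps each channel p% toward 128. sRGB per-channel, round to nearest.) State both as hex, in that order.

#3E012F, #9B2C7F

63% shade:
  R: 167 − 105.21 = 61.79 → 62
  G: 4 + 0.63×(0−4) = 4 − 2.52 = 1.48 → 1
  B: 126 − 79.38 = 46.62 → 47
  → #3E012F
32% tone:
  R: 167 + 0.32×(128−167) = 167 − 12.48 = 154.52 → 155
  G: 4 + 0.32×(128−4) = 4 + 39.68 = 43.68 → 44
  B: 126 + 0.64 = 126.64 → 127
  → #9B2C7F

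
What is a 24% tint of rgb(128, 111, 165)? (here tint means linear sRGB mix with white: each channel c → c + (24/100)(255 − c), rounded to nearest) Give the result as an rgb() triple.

rgb(158, 146, 187)

A 24% tint moves each channel 24% toward 255:
  R: 128 + 0.24×(255−128) = 128 + 30.48 = 158.48 → 158
  G: 111 + 34.56 = 145.56 → 146
  B: 165 + 21.6 = 186.6 → 187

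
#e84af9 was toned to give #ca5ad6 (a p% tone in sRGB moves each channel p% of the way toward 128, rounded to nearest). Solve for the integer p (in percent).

29%

#e84af9 is rgb(232, 74, 249); #ca5ad6 is rgb(202, 90, 214).
On the B channel (widest range): 214 ≈ 249 + (p/100)(128 − 249), so p ≈ 100×(214 − 249)/(128 − 249) = -3500/-121 = 28.93.
p = 29 reproduces all three channels after rounding.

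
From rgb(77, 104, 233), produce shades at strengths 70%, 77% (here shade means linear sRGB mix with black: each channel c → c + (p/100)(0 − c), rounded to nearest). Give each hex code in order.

#171F46, #121836

70%: (77 − 53.9 = 23.1→23, 104 − 72.8 = 31.2→31, 233 − 163.1 = 69.9→70) → #171F46
77%: (77 − 59.29 = 17.71→18, 104 − 80.08 = 23.92→24, 233 − 179.41 = 53.59→54) → #121836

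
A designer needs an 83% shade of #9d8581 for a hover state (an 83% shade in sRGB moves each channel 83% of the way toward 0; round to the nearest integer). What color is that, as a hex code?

#1b1716

#9d8581 is rgb(157, 133, 129).
An 83% shade moves each channel 83% toward 0:
  R: 157 − 130.31 = 26.69 → 27
  G: 133 − 110.39 = 22.61 → 23
  B: 129 + 0.83×(0−129) = 129 − 107.07 = 21.93 → 22
rgb(27, 23, 22) = #1b1716.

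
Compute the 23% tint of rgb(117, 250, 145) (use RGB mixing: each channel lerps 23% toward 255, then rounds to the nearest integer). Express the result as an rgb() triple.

rgb(149, 251, 170)

Lerp each channel 23% toward 255:
  R: 117 + 0.23×(255−117) = 117 + 31.74 = 148.74 → 149
  G: 250 + 1.15 = 251.15 → 251
  B: 145 + 0.23×(255−145) = 145 + 25.3 = 170.3 → 170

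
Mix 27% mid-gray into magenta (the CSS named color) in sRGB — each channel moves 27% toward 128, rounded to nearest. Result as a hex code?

#dd23dd

CSS magenta is rgb(255, 0, 255).
Per channel, c → c + 0.27(128 − c):
  R: 255 + 0.27×(128−255) = 255 − 34.29 = 220.71 → 221
  G: 0 + 0.27×(128−0) = 0 + 34.56 = 34.56 → 35
  B: 255 − 34.29 = 220.71 → 221
rgb(221, 35, 221) = #dd23dd.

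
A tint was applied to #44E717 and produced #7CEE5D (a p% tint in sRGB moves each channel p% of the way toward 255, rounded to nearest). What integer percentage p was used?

#44E717 is rgb(68, 231, 23); #7CEE5D is rgb(124, 238, 93).
On the B channel (widest range): 93 ≈ 23 + (p/100)(255 − 23), so p ≈ 100×(93 − 23)/(255 − 23) = 7000/232 = 30.17.
p = 30 reproduces all three channels after rounding.

30%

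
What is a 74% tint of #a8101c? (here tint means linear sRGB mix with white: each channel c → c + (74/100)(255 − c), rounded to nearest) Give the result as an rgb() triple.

#a8101c is rgb(168, 16, 28).
Per channel, c → c + 0.74(255 − c):
  R: 168 + 0.74×(255−168) = 168 + 64.38 = 232.38 → 232
  G: 16 + 0.74×(255−16) = 16 + 176.86 = 192.86 → 193
  B: 28 + 0.74×(255−28) = 28 + 167.98 = 195.98 → 196

rgb(232, 193, 196)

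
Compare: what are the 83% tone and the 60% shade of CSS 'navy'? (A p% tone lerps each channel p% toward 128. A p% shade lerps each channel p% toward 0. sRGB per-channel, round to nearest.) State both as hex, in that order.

CSS navy is rgb(0, 0, 128).
83% tone:
  R: 0 + 0.83×(128−0) = 0 + 106.24 = 106.24 → 106
  G: 0 + 106.24 = 106.24 → 106
  B: 128 + 0.83×(128−128) = 128 + 0 = 128 → 128
  → #6a6a80
60% shade:
  R: 0 + 0.6×(0−0) = 0 + 0 = 0 → 0
  G: 0 + 0.6×(0−0) = 0 + 0 = 0 → 0
  B: 128 − 76.8 = 51.2 → 51
  → #000033

#6a6a80, #000033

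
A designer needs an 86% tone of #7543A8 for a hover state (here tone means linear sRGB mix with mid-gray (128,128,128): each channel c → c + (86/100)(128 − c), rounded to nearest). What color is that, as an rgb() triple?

#7543A8 is rgb(117, 67, 168).
An 86% tone moves each channel 86% toward 128:
  R: 117 + 0.86×(128−117) = 117 + 9.46 = 126.46 → 126
  G: 67 + 0.86×(128−67) = 67 + 52.46 = 119.46 → 119
  B: 168 + 0.86×(128−168) = 168 − 34.4 = 133.6 → 134

rgb(126, 119, 134)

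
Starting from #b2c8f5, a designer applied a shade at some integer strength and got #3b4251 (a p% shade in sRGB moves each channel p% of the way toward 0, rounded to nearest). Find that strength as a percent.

#b2c8f5 is rgb(178, 200, 245); #3b4251 is rgb(59, 66, 81).
On the B channel (widest range): 81 ≈ 245 + (p/100)(0 − 245), so p ≈ 100×(81 − 245)/(0 − 245) = -16400/-245 = 66.94.
p = 67 reproduces all three channels after rounding.

67%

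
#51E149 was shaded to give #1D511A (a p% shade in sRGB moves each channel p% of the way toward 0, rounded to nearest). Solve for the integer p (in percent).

64%

#51E149 is rgb(81, 225, 73); #1D511A is rgb(29, 81, 26).
On the G channel (widest range): 81 ≈ 225 + (p/100)(0 − 225), so p ≈ 100×(81 − 225)/(0 − 225) = -14400/-225 = 64.00.
p = 64 reproduces all three channels after rounding.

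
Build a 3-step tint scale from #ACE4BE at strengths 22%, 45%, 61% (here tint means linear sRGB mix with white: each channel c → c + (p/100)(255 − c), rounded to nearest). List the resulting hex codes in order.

#BEEACC, #D1F0DB, #DFF4E6

#ACE4BE is rgb(172, 228, 190).
22%: (172 + 18.26 = 190.26→190, 228 + 5.94 = 233.94→234, 190 + 14.3 = 204.3→204) → #BEEACC
45%: (172 + 37.35 = 209.35→209, 228 + 12.15 = 240.15→240, 190 + 29.25 = 219.25→219) → #D1F0DB
61%: (172 + 50.63 = 222.63→223, 228 + 16.47 = 244.47→244, 190 + 39.65 = 229.65→230) → #DFF4E6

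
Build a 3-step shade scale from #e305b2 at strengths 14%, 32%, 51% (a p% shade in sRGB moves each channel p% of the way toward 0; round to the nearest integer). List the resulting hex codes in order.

#c30499, #9a0379, #6f0257

#e305b2 is rgb(227, 5, 178).
14%: (227 − 31.78 = 195.22→195, 5 − 0.7 = 4.3→4, 178 − 24.92 = 153.08→153) → #c30499
32%: (227 − 72.64 = 154.36→154, 5 − 1.6 = 3.4→3, 178 − 56.96 = 121.04→121) → #9a0379
51%: (227 − 115.77 = 111.23→111, 5 − 2.55 = 2.45→2, 178 − 90.78 = 87.22→87) → #6f0257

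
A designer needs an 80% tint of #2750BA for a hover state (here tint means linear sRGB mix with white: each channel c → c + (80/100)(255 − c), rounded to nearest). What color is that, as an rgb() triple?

#2750BA is rgb(39, 80, 186).
An 80% tint moves each channel 80% toward 255:
  R: 39 + 0.8×(255−39) = 39 + 172.8 = 211.8 → 212
  G: 80 + 140 = 220 → 220
  B: 186 + 0.8×(255−186) = 186 + 55.2 = 241.2 → 241

rgb(212, 220, 241)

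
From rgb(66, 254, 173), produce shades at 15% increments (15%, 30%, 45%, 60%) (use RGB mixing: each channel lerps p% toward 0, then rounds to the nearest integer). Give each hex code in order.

15%: (66 − 9.9 = 56.1→56, 254 − 38.1 = 215.9→216, 173 − 25.95 = 147.05→147) → #38D893
30%: (66 − 19.8 = 46.2→46, 254 − 76.2 = 177.8→178, 173 − 51.9 = 121.1→121) → #2EB279
45%: (66 − 29.7 = 36.3→36, 254 − 114.3 = 139.7→140, 173 − 77.85 = 95.15→95) → #248C5F
60%: (66 − 39.6 = 26.4→26, 254 − 152.4 = 101.6→102, 173 − 103.8 = 69.2→69) → #1A6645

#38D893, #2EB279, #248C5F, #1A6645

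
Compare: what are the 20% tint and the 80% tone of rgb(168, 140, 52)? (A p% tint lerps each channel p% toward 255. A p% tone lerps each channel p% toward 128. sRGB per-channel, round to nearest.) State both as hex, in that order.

#b9a35d, #888271

20% tint:
  R: 168 + 17.4 = 185.4 → 185
  G: 140 + 23 = 163 → 163
  B: 52 + 0.2×(255−52) = 52 + 40.6 = 92.6 → 93
  → #b9a35d
80% tone:
  R: 168 + 0.8×(128−168) = 168 − 32 = 136 → 136
  G: 140 − 9.6 = 130.4 → 130
  B: 52 + 0.8×(128−52) = 52 + 60.8 = 112.8 → 113
  → #888271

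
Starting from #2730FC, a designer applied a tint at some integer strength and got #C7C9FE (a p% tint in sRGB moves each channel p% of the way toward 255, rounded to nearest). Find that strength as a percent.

74%

#2730FC is rgb(39, 48, 252); #C7C9FE is rgb(199, 201, 254).
On the R channel (widest range): 199 ≈ 39 + (p/100)(255 − 39), so p ≈ 100×(199 − 39)/(255 − 39) = 16000/216 = 74.07.
p = 74 reproduces all three channels after rounding.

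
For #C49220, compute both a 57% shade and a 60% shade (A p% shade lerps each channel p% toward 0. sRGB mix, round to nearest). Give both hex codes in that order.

#C49220 is rgb(196, 146, 32).
57% shade:
  R: 196 + 0.57×(0−196) = 196 − 111.72 = 84.28 → 84
  G: 146 + 0.57×(0−146) = 146 − 83.22 = 62.78 → 63
  B: 32 − 18.24 = 13.76 → 14
  → #543F0E
60% shade:
  R: 196 − 117.6 = 78.4 → 78
  G: 146 − 87.6 = 58.4 → 58
  B: 32 + 0.6×(0−32) = 32 − 19.2 = 12.8 → 13
  → #4E3A0D

#543F0E, #4E3A0D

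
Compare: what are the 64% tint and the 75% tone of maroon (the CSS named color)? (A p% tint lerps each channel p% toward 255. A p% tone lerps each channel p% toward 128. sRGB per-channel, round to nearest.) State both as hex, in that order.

#d1a3a3, #806060

CSS maroon is rgb(128, 0, 0).
64% tint:
  R: 128 + 81.28 = 209.28 → 209
  G: 0 + 163.2 = 163.2 → 163
  B: 0 + 0.64×(255−0) = 0 + 163.2 = 163.2 → 163
  → #d1a3a3
75% tone:
  R: 128 + 0.75×(128−128) = 128 + 0 = 128 → 128
  G: 0 + 0.75×(128−0) = 0 + 96 = 96 → 96
  B: 0 + 96 = 96 → 96
  → #806060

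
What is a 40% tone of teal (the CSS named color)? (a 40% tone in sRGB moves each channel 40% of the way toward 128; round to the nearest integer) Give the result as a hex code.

CSS teal is rgb(0, 128, 128).
A 40% tone moves each channel 40% toward 128:
  R: 0 + 0.4×(128−0) = 0 + 51.2 = 51.2 → 51
  G: 128 + 0.4×(128−128) = 128 + 0 = 128 → 128
  B: 128 + 0.4×(128−128) = 128 + 0 = 128 → 128
rgb(51, 128, 128) = #338080.

#338080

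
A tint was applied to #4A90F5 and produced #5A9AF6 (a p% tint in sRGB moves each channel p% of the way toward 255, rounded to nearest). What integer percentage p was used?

9%

#4A90F5 is rgb(74, 144, 245); #5A9AF6 is rgb(90, 154, 246).
On the R channel (widest range): 90 ≈ 74 + (p/100)(255 − 74), so p ≈ 100×(90 − 74)/(255 − 74) = 1600/181 = 8.84.
p = 9 reproduces all three channels after rounding.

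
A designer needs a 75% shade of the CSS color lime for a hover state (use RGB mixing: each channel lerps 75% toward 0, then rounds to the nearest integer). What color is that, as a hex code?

#004000

CSS lime is rgb(0, 255, 0).
Per channel, c → c + 0.75(0 − c):
  R: 0 + 0.75×(0−0) = 0 + 0 = 0 → 0
  G: 255 − 191.25 = 63.75 → 64
  B: 0 + 0.75×(0−0) = 0 + 0 = 0 → 0
rgb(0, 64, 0) = #004000.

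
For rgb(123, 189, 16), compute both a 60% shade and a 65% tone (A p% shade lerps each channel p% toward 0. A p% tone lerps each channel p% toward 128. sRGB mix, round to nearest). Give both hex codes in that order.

60% shade:
  R: 123 − 73.8 = 49.2 → 49
  G: 189 − 113.4 = 75.6 → 76
  B: 16 − 9.6 = 6.4 → 6
  → #314c06
65% tone:
  R: 123 + 0.65×(128−123) = 123 + 3.25 = 126.25 → 126
  G: 189 + 0.65×(128−189) = 189 − 39.65 = 149.35 → 149
  B: 16 + 72.8 = 88.8 → 89
  → #7e9559

#314c06, #7e9559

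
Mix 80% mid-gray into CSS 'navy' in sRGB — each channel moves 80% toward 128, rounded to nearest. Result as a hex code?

CSS navy is rgb(0, 0, 128).
An 80% tone moves each channel 80% toward 128:
  R: 0 + 102.4 = 102.4 → 102
  G: 0 + 102.4 = 102.4 → 102
  B: 128 + 0 = 128 → 128
rgb(102, 102, 128) = #666680.

#666680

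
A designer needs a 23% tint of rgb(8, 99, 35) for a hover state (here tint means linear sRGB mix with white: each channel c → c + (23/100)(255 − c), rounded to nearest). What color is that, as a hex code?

#418756

Lerp each channel 23% toward 255:
  R: 8 + 56.81 = 64.81 → 65
  G: 99 + 35.88 = 134.88 → 135
  B: 35 + 50.6 = 85.6 → 86
rgb(65, 135, 86) = #418756.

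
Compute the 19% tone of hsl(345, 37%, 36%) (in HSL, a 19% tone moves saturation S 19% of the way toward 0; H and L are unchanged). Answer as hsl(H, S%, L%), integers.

S moves 19% from 37 toward 0: 37 − 7.03 = 29.97 → 30.
H and L are unchanged.

hsl(345, 30%, 36%)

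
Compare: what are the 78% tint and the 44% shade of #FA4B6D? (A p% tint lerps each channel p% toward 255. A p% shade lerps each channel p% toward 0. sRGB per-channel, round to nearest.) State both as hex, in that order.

#FED7DF, #8C2A3D

#FA4B6D is rgb(250, 75, 109).
78% tint:
  R: 250 + 0.78×(255−250) = 250 + 3.9 = 253.9 → 254
  G: 75 + 0.78×(255−75) = 75 + 140.4 = 215.4 → 215
  B: 109 + 0.78×(255−109) = 109 + 113.88 = 222.88 → 223
  → #FED7DF
44% shade:
  R: 250 + 0.44×(0−250) = 250 − 110 = 140 → 140
  G: 75 − 33 = 42 → 42
  B: 109 + 0.44×(0−109) = 109 − 47.96 = 61.04 → 61
  → #8C2A3D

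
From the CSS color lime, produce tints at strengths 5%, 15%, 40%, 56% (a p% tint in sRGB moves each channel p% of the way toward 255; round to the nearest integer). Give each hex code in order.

#0DFF0D, #26FF26, #66FF66, #8FFF8F

CSS lime is rgb(0, 255, 0).
5%: (0 + 12.75 = 12.75→13, 255→255, 0 + 12.75 = 12.75→13) → #0DFF0D
15%: (0 + 38.25 = 38.25→38, 255→255, 0 + 38.25 = 38.25→38) → #26FF26
40%: (0 + 102 = 102→102, 255→255, 0 + 102 = 102→102) → #66FF66
56%: (0 + 142.8 = 142.8→143, 255→255, 0 + 142.8 = 142.8→143) → #8FFF8F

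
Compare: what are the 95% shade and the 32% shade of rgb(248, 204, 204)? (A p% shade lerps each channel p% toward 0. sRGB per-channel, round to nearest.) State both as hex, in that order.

#0C0A0A, #A98B8B

95% shade:
  R: 248 + 0.95×(0−248) = 248 − 235.6 = 12.4 → 12
  G: 204 + 0.95×(0−204) = 204 − 193.8 = 10.2 → 10
  B: 204 − 193.8 = 10.2 → 10
  → #0C0A0A
32% shade:
  R: 248 − 79.36 = 168.64 → 169
  G: 204 − 65.28 = 138.72 → 139
  B: 204 − 65.28 = 138.72 → 139
  → #A98B8B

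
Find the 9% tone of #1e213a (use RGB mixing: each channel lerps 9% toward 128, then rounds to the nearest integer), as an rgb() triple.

rgb(39, 42, 64)

#1e213a is rgb(30, 33, 58).
A 9% tone moves each channel 9% toward 128:
  R: 30 + 8.82 = 38.82 → 39
  G: 33 + 0.09×(128−33) = 33 + 8.55 = 41.55 → 42
  B: 58 + 0.09×(128−58) = 58 + 6.3 = 64.3 → 64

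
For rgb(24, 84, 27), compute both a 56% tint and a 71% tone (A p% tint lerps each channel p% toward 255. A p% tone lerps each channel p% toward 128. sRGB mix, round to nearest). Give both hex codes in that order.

#99b49b, #627363

56% tint:
  R: 24 + 129.36 = 153.36 → 153
  G: 84 + 0.56×(255−84) = 84 + 95.76 = 179.76 → 180
  B: 27 + 0.56×(255−27) = 27 + 127.68 = 154.68 → 155
  → #99b49b
71% tone:
  R: 24 + 73.84 = 97.84 → 98
  G: 84 + 0.71×(128−84) = 84 + 31.24 = 115.24 → 115
  B: 27 + 71.71 = 98.71 → 99
  → #627363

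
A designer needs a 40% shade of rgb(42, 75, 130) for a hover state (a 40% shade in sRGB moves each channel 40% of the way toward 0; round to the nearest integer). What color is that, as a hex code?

Lerp each channel 40% toward 0:
  R: 42 + 0.4×(0−42) = 42 − 16.8 = 25.2 → 25
  G: 75 − 30 = 45 → 45
  B: 130 − 52 = 78 → 78
rgb(25, 45, 78) = #192d4e.

#192d4e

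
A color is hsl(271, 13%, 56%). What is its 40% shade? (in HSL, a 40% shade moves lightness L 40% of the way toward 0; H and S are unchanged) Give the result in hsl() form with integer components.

L moves 40% from 56 toward 0: 56 − 22.4 = 33.6 → 34.
H and S are unchanged.

hsl(271, 13%, 34%)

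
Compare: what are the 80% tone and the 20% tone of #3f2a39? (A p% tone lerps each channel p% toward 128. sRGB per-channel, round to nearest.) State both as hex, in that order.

#3f2a39 is rgb(63, 42, 57).
80% tone:
  R: 63 + 52 = 115 → 115
  G: 42 + 68.8 = 110.8 → 111
  B: 57 + 56.8 = 113.8 → 114
  → #736f72
20% tone:
  R: 63 + 0.2×(128−63) = 63 + 13 = 76 → 76
  G: 42 + 17.2 = 59.2 → 59
  B: 57 + 0.2×(128−57) = 57 + 14.2 = 71.2 → 71
  → #4c3b47

#736f72, #4c3b47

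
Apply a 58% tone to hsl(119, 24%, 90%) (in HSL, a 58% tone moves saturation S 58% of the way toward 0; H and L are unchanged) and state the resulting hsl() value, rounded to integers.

S moves 58% from 24 toward 0: 24 − 13.92 = 10.08 → 10.
H and L are unchanged.

hsl(119, 10%, 90%)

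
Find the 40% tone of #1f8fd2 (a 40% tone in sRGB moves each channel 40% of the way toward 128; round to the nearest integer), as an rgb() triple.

rgb(70, 137, 177)

#1f8fd2 is rgb(31, 143, 210).
Per channel, c → c + 0.4(128 − c):
  R: 31 + 0.4×(128−31) = 31 + 38.8 = 69.8 → 70
  G: 143 + 0.4×(128−143) = 143 − 6 = 137 → 137
  B: 210 + 0.4×(128−210) = 210 − 32.8 = 177.2 → 177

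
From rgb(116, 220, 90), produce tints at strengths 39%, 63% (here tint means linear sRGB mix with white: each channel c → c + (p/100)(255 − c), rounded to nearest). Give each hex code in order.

#AAEA9A, #CCF2C2

39%: (116 + 54.21 = 170.21→170, 220 + 13.65 = 233.65→234, 90 + 64.35 = 154.35→154) → #AAEA9A
63%: (116 + 87.57 = 203.57→204, 220 + 22.05 = 242.05→242, 90 + 103.95 = 193.95→194) → #CCF2C2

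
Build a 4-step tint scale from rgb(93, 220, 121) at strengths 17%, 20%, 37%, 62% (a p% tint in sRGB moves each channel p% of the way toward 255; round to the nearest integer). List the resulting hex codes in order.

#79e290, #7de394, #99e9ab, #c1f2cc

17%: (93 + 27.54 = 120.54→121, 220 + 5.95 = 225.95→226, 121 + 22.78 = 143.78→144) → #79e290
20%: (93 + 32.4 = 125.4→125, 220 + 7 = 227→227, 121 + 26.8 = 147.8→148) → #7de394
37%: (93 + 59.94 = 152.94→153, 220 + 12.95 = 232.95→233, 121 + 49.58 = 170.58→171) → #99e9ab
62%: (93 + 100.44 = 193.44→193, 220 + 21.7 = 241.7→242, 121 + 83.08 = 204.08→204) → #c1f2cc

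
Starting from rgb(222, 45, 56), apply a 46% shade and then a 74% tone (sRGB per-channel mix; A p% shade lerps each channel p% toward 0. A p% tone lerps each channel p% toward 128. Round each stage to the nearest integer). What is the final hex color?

A 46% shade moves each channel 46% toward 0:
  R: 222 + 0.46×(0−222) = 222 − 102.12 = 119.88 → 120
  G: 45 − 20.7 = 24.3 → 24
  B: 56 − 25.76 = 30.24 → 30
After the shade: rgb(120, 24, 30) = #78181E.
Lerp each channel 74% toward 128:
  R: 120 + 5.92 = 125.92 → 126
  G: 24 + 0.74×(128−24) = 24 + 76.96 = 100.96 → 101
  B: 30 + 0.74×(128−30) = 30 + 72.52 = 102.52 → 103
rgb(126, 101, 103) = #7E6567.

#7E6567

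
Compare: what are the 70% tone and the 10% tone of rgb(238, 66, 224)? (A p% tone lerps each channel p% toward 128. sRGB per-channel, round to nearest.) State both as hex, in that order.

70% tone:
  R: 238 + 0.7×(128−238) = 238 − 77 = 161 → 161
  G: 66 + 0.7×(128−66) = 66 + 43.4 = 109.4 → 109
  B: 224 + 0.7×(128−224) = 224 − 67.2 = 156.8 → 157
  → #a16d9d
10% tone:
  R: 238 − 11 = 227 → 227
  G: 66 + 6.2 = 72.2 → 72
  B: 224 − 9.6 = 214.4 → 214
  → #e348d6

#a16d9d, #e348d6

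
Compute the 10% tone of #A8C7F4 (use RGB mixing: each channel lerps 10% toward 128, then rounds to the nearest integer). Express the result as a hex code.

#A8C7F4 is rgb(168, 199, 244).
Lerp each channel 10% toward 128:
  R: 168 + 0.1×(128−168) = 168 − 4 = 164 → 164
  G: 199 + 0.1×(128−199) = 199 − 7.1 = 191.9 → 192
  B: 244 + 0.1×(128−244) = 244 − 11.6 = 232.4 → 232
rgb(164, 192, 232) = #A4C0E8.

#A4C0E8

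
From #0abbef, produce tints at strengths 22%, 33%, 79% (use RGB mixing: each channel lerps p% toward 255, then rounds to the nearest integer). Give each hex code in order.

#0abbef is rgb(10, 187, 239).
22%: (10 + 53.9 = 63.9→64, 187 + 14.96 = 201.96→202, 239 + 3.52 = 242.52→243) → #40caf3
33%: (10 + 80.85 = 90.85→91, 187 + 22.44 = 209.44→209, 239 + 5.28 = 244.28→244) → #5bd1f4
79%: (10 + 193.55 = 203.55→204, 187 + 53.72 = 240.72→241, 239 + 12.64 = 251.64→252) → #ccf1fc

#40caf3, #5bd1f4, #ccf1fc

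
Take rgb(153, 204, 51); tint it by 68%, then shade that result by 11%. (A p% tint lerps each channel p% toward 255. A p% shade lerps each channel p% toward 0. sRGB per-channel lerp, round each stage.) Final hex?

#C6D5A9

A 68% tint moves each channel 68% toward 255:
  R: 153 + 69.36 = 222.36 → 222
  G: 204 + 34.68 = 238.68 → 239
  B: 51 + 138.72 = 189.72 → 190
After the tint: rgb(222, 239, 190) = #DEEFBE.
Per channel, c → c + 0.11(0 − c):
  R: 222 + 0.11×(0−222) = 222 − 24.42 = 197.58 → 198
  G: 239 − 26.29 = 212.71 → 213
  B: 190 + 0.11×(0−190) = 190 − 20.9 = 169.1 → 169
rgb(198, 213, 169) = #C6D5A9.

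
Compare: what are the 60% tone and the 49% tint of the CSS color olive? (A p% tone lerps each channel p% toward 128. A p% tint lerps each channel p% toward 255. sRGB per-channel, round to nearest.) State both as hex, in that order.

#80804d, #bebe7d

CSS olive is rgb(128, 128, 0).
60% tone:
  R: 128 + 0.6×(128−128) = 128 + 0 = 128 → 128
  G: 128 + 0.6×(128−128) = 128 + 0 = 128 → 128
  B: 0 + 0.6×(128−0) = 0 + 76.8 = 76.8 → 77
  → #80804d
49% tint:
  R: 128 + 62.23 = 190.23 → 190
  G: 128 + 62.23 = 190.23 → 190
  B: 0 + 0.49×(255−0) = 0 + 124.95 = 124.95 → 125
  → #bebe7d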